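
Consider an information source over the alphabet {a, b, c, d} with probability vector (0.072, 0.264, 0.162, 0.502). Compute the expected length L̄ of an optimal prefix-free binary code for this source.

Repeatedly combine the two least-probable nodes; the expected code length is the sum of the merged weights.
merge 9/125 + 81/500 → 117/500
merge 117/500 + 33/125 → 249/500
merge 249/500 + 251/500 → 1
L = 117/500 + 249/500 + 1 = 433/250 = 1.732 bits/symbol.

1.732 bits/symbol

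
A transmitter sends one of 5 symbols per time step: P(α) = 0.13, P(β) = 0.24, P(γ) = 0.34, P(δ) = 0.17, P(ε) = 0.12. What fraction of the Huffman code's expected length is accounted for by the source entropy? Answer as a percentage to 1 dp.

Entropy H = −Σ p log₂ p ≈ 2.2076 bits.
Huffman merges: 3/25+13/100→1/4; 17/100+6/25→41/100; 1/4+17/50→59/100; 41/100+59/100→1. L = 9/4 ≈ 2.2500.
Efficiency = H/L = 2.2076/2.2500 = 98.1%.

98.1%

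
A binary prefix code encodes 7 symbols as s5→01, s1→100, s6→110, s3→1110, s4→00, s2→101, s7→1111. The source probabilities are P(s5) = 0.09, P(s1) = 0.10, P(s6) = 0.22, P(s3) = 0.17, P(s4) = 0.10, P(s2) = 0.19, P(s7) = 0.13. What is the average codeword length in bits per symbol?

3.11 bits/symbol

L̄ = Σ pᵢ·ℓᵢ = 0.09·2 + 0.10·3 + 0.22·3 + 0.17·4 + 0.10·2 + 0.19·3 + 0.13·4 = 3.11 bits/symbol.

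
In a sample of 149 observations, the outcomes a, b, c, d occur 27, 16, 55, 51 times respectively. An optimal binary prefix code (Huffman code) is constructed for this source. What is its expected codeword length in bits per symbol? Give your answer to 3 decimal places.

Probabilities are the counts divided by 149.
Repeatedly combine the two least-probable nodes; the expected code length is the sum of the merged weights.
merge 16/149 + 27/149 → 43/149
merge 43/149 + 51/149 → 94/149
merge 55/149 + 94/149 → 1
L = 43/149 + 94/149 + 1 = 286/149 ≈ 1.919 bits/symbol.

1.919 bits/symbol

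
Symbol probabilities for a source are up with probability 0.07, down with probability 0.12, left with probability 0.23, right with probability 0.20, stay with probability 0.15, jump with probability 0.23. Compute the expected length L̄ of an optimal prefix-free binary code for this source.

Repeatedly combine the two least-probable nodes; the expected code length is the sum of the merged weights.
merge 7/100 + 3/25 → 19/100
merge 3/20 + 19/100 → 17/50
merge 1/5 + 23/100 → 43/100
merge 23/100 + 17/50 → 57/100
merge 43/100 + 57/100 → 1
L = 19/100 + 17/50 + 43/100 + 57/100 + 1 = 253/100 = 2.53 bits/symbol.

2.53 bits/symbol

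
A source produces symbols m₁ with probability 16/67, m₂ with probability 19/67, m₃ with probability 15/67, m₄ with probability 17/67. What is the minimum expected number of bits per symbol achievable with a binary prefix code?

Repeatedly combine the two least-probable nodes; the expected code length is the sum of the merged weights.
merge 15/67 + 16/67 → 31/67
merge 17/67 + 19/67 → 36/67
merge 31/67 + 36/67 → 1
L = 31/67 + 36/67 + 1 = 2 bits/symbol.

2 bits/symbol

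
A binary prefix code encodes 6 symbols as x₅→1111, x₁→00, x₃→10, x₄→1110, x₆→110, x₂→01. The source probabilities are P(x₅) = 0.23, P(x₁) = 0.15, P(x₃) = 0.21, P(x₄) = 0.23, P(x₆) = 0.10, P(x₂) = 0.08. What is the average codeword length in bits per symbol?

L̄ = Σ pᵢ·ℓᵢ = 0.23·4 + 0.15·2 + 0.21·2 + 0.23·4 + 0.10·3 + 0.08·2 = 3.02 bits/symbol.

3.02 bits/symbol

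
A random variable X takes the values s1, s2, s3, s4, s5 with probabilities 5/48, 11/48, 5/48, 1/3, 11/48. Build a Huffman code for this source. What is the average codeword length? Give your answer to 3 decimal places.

2.208 bits/symbol

Repeatedly combine the two least-probable nodes; the expected code length is the sum of the merged weights.
merge 5/48 + 5/48 → 5/24
merge 5/24 + 11/48 → 7/16
merge 11/48 + 1/3 → 9/16
merge 7/16 + 9/16 → 1
L = 5/24 + 7/16 + 9/16 + 1 = 53/24 ≈ 2.208 bits/symbol.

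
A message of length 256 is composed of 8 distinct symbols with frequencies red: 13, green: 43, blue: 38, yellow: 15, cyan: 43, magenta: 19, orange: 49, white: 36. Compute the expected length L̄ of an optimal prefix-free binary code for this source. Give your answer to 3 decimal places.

Probabilities are the counts divided by 256.
Repeatedly combine the two least-probable nodes; the expected code length is the sum of the merged weights.
merge 13/256 + 15/256 → 7/64
merge 19/256 + 7/64 → 47/256
merge 9/64 + 19/128 → 37/128
merge 43/256 + 43/256 → 43/128
merge 47/256 + 49/256 → 3/8
merge 37/128 + 43/128 → 5/8
merge 3/8 + 5/8 → 1
L = 7/64 + 47/256 + 37/128 + 43/128 + 3/8 + 5/8 + 1 = 747/256 ≈ 2.918 bits/symbol.

2.918 bits/symbol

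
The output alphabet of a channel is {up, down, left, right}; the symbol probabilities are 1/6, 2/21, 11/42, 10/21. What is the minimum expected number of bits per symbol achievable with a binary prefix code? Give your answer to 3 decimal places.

1.786 bits/symbol

Repeatedly combine the two least-probable nodes; the expected code length is the sum of the merged weights.
merge 2/21 + 1/6 → 11/42
merge 11/42 + 11/42 → 11/21
merge 10/21 + 11/21 → 1
L = 11/42 + 11/21 + 1 = 25/14 ≈ 1.786 bits/symbol.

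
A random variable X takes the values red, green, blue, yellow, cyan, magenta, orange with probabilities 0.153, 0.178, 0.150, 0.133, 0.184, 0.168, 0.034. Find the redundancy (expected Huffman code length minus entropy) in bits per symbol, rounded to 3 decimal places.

0.102 bits

Entropy H = −Σ p log₂ p ≈ 2.7028 bits.
Huffman merges: 17/500+133/1000→167/1000; 3/20+153/1000→303/1000; 167/1000+21/125→67/200; 89/500+23/125→181/500; 303/1000+67/200→319/500; 181/500+319/500→1. L = 561/200 ≈ 2.8050.
L − H = 2.8050 − 2.7028 = 0.102 bits.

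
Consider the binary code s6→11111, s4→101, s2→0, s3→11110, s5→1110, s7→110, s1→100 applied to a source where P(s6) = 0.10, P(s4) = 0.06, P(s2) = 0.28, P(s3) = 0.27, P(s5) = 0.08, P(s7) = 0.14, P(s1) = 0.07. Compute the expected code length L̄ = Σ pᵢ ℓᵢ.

3.26 bits/symbol

L̄ = Σ pᵢ·ℓᵢ = 0.10·5 + 0.06·3 + 0.28·1 + 0.27·5 + 0.08·4 + 0.14·3 + 0.07·3 = 3.26 bits/symbol.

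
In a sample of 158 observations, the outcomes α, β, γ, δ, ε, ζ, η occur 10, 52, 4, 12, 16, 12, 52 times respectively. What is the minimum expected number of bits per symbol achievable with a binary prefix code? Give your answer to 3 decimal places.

Probabilities are the counts divided by 158.
Repeatedly combine the two least-probable nodes; the expected code length is the sum of the merged weights.
merge 2/79 + 5/79 → 7/79
merge 6/79 + 6/79 → 12/79
merge 7/79 + 8/79 → 15/79
merge 12/79 + 15/79 → 27/79
merge 26/79 + 26/79 → 52/79
merge 27/79 + 52/79 → 1
L = 7/79 + 12/79 + 15/79 + 27/79 + 52/79 + 1 = 192/79 ≈ 2.430 bits/symbol.

2.430 bits/symbol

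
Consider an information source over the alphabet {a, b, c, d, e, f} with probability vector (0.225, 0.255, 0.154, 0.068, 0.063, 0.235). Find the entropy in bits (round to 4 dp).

2.4085 bits

H = −Σ pᵢ log₂ pᵢ.
−0.225·log₂(0.225) = 0.4842
−0.255·log₂(0.255) = 0.5027
−0.154·log₂(0.154) = 0.4156
−0.068·log₂(0.068) = 0.2637
−0.063·log₂(0.063) = 0.2513
−0.235·log₂(0.235) = 0.4910
Sum ≈ 2.4085 → 2.4085 bits.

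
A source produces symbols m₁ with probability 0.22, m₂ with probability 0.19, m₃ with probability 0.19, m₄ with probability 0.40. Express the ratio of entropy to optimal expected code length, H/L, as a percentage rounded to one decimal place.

97.0%

Entropy H = −Σ p log₂ p ≈ 1.9198 bits.
Huffman merges: 19/100+19/100→19/50; 11/50+19/50→3/5; 2/5+3/5→1. L = 99/50 ≈ 1.9800.
Efficiency = H/L = 1.9198/1.9800 = 97.0%.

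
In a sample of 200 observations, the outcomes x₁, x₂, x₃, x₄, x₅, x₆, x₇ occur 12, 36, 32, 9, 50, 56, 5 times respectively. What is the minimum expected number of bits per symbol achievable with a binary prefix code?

2.49 bits/symbol

Probabilities are the counts divided by 200.
Repeatedly combine the two least-probable nodes; the expected code length is the sum of the merged weights.
merge 1/40 + 9/200 → 7/100
merge 3/50 + 7/100 → 13/100
merge 13/100 + 4/25 → 29/100
merge 9/50 + 1/4 → 43/100
merge 7/25 + 29/100 → 57/100
merge 43/100 + 57/100 → 1
L = 7/100 + 13/100 + 29/100 + 43/100 + 57/100 + 1 = 249/100 = 2.49 bits/symbol.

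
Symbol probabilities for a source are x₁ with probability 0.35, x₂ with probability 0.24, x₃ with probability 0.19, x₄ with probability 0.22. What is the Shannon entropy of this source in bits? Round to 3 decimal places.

H = −Σ pᵢ log₂ pᵢ.
−0.35·log₂(0.35) = 0.5301
−0.24·log₂(0.24) = 0.4941
−0.19·log₂(0.19) = 0.4552
−0.22·log₂(0.22) = 0.4806
Sum ≈ 1.9600 → 1.960 bits.

1.960 bits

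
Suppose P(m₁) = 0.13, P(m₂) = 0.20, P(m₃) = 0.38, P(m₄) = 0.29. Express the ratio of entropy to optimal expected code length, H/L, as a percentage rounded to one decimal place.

Entropy H = −Σ p log₂ p ≈ 1.8954 bits.
Huffman merges: 13/100+1/5→33/100; 29/100+33/100→31/50; 19/50+31/50→1. L = 39/20 ≈ 1.9500.
Efficiency = H/L = 1.8954/1.9500 = 97.2%.

97.2%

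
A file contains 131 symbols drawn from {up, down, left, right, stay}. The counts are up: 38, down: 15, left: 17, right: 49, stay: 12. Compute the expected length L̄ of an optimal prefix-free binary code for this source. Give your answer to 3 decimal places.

Probabilities are the counts divided by 131.
Repeatedly combine the two least-probable nodes; the expected code length is the sum of the merged weights.
merge 12/131 + 15/131 → 27/131
merge 17/131 + 27/131 → 44/131
merge 38/131 + 44/131 → 82/131
merge 49/131 + 82/131 → 1
L = 27/131 + 44/131 + 82/131 + 1 = 284/131 ≈ 2.168 bits/symbol.

2.168 bits/symbol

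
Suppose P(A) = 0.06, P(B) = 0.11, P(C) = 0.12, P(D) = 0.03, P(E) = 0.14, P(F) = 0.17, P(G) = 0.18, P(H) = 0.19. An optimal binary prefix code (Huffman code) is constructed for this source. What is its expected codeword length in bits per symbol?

Repeatedly combine the two least-probable nodes; the expected code length is the sum of the merged weights.
merge 3/100 + 3/50 → 9/100
merge 9/100 + 11/100 → 1/5
merge 3/25 + 7/50 → 13/50
merge 17/100 + 9/50 → 7/20
merge 19/100 + 1/5 → 39/100
merge 13/50 + 7/20 → 61/100
merge 39/100 + 61/100 → 1
L = 9/100 + 1/5 + 13/50 + 7/20 + 39/100 + 61/100 + 1 = 29/10 = 2.9 bits/symbol.

2.9 bits/symbol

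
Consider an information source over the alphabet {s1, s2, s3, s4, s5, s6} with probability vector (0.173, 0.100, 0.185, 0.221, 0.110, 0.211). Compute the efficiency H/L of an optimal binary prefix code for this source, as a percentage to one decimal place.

Entropy H = −Σ p log₂ p ≈ 2.5257 bits.
Huffman merges: 1/10+11/100→21/100; 173/1000+37/200→179/500; 21/100+211/1000→421/1000; 221/1000+179/500→579/1000; 421/1000+579/1000→1. L = 321/125 ≈ 2.5680.
Efficiency = H/L = 2.5257/2.5680 = 98.4%.

98.4%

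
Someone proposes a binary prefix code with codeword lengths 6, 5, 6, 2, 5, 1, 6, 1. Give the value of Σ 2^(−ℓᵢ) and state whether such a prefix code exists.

1.359375; no

With common denominator 2^6 = 64: Σ 2^(−ℓᵢ) = 1/64 + 2/64 + 1/64 + 16/64 + 2/64 + 32/64 + 1/64 + 32/64 = 87/64 = 1.359375.
Kraft's inequality requires Σ ≤ 1; here Σ = 1.359375 > 1, so no such prefix code exists.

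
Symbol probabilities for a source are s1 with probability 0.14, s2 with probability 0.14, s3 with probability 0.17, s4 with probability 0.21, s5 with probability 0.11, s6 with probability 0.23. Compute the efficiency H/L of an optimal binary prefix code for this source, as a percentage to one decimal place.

Entropy H = −Σ p log₂ p ≈ 2.5396 bits.
Huffman merges: 11/100+7/50→1/4; 7/50+17/100→31/100; 21/100+23/100→11/25; 1/4+31/100→14/25; 11/25+14/25→1. L = 64/25 ≈ 2.5600.
Efficiency = H/L = 2.5396/2.5600 = 99.2%.

99.2%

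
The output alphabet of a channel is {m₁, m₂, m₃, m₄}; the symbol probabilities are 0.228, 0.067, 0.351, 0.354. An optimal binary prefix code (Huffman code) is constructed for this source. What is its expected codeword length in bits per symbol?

Repeatedly combine the two least-probable nodes; the expected code length is the sum of the merged weights.
merge 67/1000 + 57/250 → 59/200
merge 59/200 + 351/1000 → 323/500
merge 177/500 + 323/500 → 1
L = 59/200 + 323/500 + 1 = 1941/1000 = 1.941 bits/symbol.

1.941 bits/symbol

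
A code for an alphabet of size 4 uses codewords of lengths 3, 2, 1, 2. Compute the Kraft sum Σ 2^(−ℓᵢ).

1.125

With common denominator 2^3 = 8: Σ 2^(−ℓᵢ) = 1/8 + 2/8 + 4/8 + 2/8 = 9/8 = 1.125.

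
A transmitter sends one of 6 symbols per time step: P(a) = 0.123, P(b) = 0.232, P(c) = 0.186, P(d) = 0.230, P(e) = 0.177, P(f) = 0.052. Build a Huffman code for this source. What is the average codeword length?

Repeatedly combine the two least-probable nodes; the expected code length is the sum of the merged weights.
merge 13/250 + 123/1000 → 7/40
merge 7/40 + 177/1000 → 44/125
merge 93/500 + 23/100 → 52/125
merge 29/125 + 44/125 → 73/125
merge 52/125 + 73/125 → 1
L = 7/40 + 44/125 + 52/125 + 73/125 + 1 = 2527/1000 = 2.527 bits/symbol.

2.527 bits/symbol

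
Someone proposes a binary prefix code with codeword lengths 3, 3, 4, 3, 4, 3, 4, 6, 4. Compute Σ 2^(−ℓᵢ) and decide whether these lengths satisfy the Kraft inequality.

0.765625; yes

With common denominator 2^6 = 64: Σ 2^(−ℓᵢ) = 8/64 + 8/64 + 4/64 + 8/64 + 4/64 + 8/64 + 4/64 + 1/64 + 4/64 = 49/64 = 0.765625.
Kraft's inequality requires Σ ≤ 1; here Σ = 0.765625 ≤ 1, so such a prefix code exists.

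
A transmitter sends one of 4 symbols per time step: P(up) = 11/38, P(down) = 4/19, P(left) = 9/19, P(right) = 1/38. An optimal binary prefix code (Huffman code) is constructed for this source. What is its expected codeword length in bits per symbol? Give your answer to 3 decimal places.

Repeatedly combine the two least-probable nodes; the expected code length is the sum of the merged weights.
merge 1/38 + 4/19 → 9/38
merge 9/38 + 11/38 → 10/19
merge 9/19 + 10/19 → 1
L = 9/38 + 10/19 + 1 = 67/38 ≈ 1.763 bits/symbol.

1.763 bits/symbol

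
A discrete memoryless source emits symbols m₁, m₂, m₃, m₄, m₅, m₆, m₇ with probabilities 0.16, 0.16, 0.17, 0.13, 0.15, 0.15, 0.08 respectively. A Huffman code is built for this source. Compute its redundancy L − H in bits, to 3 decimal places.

Entropy H = −Σ p log₂ p ≈ 2.7759 bits.
Huffman merges: 2/25+13/100→21/100; 3/20+3/20→3/10; 4/25+4/25→8/25; 17/100+21/100→19/50; 3/10+8/25→31/50; 19/50+31/50→1. L = 283/100 ≈ 2.8300.
L − H = 2.8300 − 2.7759 = 0.054 bits.

0.054 bits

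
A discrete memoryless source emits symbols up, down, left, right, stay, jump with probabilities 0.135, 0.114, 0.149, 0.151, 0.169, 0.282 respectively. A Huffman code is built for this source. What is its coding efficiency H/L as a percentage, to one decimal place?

98.7%

Entropy H = −Σ p log₂ p ≈ 2.5167 bits.
Huffman merges: 57/500+27/200→249/1000; 149/1000+151/1000→3/10; 169/1000+249/1000→209/500; 141/500+3/10→291/500; 209/500+291/500→1. L = 2549/1000 ≈ 2.5490.
Efficiency = H/L = 2.5167/2.5490 = 98.7%.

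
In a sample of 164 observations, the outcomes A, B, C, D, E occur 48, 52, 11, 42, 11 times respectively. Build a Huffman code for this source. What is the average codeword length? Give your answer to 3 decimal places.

2.134 bits/symbol

Probabilities are the counts divided by 164.
Repeatedly combine the two least-probable nodes; the expected code length is the sum of the merged weights.
merge 11/164 + 11/164 → 11/82
merge 11/82 + 21/82 → 16/41
merge 12/41 + 13/41 → 25/41
merge 16/41 + 25/41 → 1
L = 11/82 + 16/41 + 25/41 + 1 = 175/82 ≈ 2.134 bits/symbol.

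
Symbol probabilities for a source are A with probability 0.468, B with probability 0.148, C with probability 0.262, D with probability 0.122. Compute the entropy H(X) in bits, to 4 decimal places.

H = −Σ pᵢ log₂ pᵢ.
−0.468·log₂(0.468) = 0.5127
−0.148·log₂(0.148) = 0.4079
−0.262·log₂(0.262) = 0.5063
−0.122·log₂(0.122) = 0.3703
Sum ≈ 1.7971 → 1.7971 bits.

1.7971 bits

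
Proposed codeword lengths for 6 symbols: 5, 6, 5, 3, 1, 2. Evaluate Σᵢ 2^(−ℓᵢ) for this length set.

With common denominator 2^6 = 64: Σ 2^(−ℓᵢ) = 2/64 + 1/64 + 2/64 + 8/64 + 32/64 + 16/64 = 61/64 = 0.953125.

0.953125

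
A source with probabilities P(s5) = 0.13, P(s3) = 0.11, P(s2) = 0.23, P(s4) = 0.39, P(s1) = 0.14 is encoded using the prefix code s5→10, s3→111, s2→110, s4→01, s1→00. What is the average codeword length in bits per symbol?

2.34 bits/symbol

L̄ = Σ pᵢ·ℓᵢ = 0.13·2 + 0.11·3 + 0.23·3 + 0.39·2 + 0.14·2 = 2.34 bits/symbol.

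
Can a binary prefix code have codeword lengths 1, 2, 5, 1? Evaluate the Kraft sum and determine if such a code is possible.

1.28125; no

With common denominator 2^5 = 32: Σ 2^(−ℓᵢ) = 16/32 + 8/32 + 1/32 + 16/32 = 41/32 = 1.28125.
Kraft's inequality requires Σ ≤ 1; here Σ = 1.28125 > 1, so no such prefix code exists.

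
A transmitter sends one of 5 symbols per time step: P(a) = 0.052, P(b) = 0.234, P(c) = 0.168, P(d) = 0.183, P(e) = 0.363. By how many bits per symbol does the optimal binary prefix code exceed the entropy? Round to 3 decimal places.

Entropy H = −Σ p log₂ p ≈ 2.1235 bits.
Huffman merges: 13/250+21/125→11/50; 183/1000+11/50→403/1000; 117/500+363/1000→597/1000; 403/1000+597/1000→1. L = 111/50 ≈ 2.2200.
L − H = 2.2200 − 2.1235 = 0.096 bits.

0.096 bits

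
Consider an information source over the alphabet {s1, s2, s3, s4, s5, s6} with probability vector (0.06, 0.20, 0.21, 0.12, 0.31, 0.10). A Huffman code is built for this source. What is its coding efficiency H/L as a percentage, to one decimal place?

98.5%

Entropy H = −Σ p log₂ p ≈ 2.4038 bits.
Huffman merges: 3/50+1/10→4/25; 3/25+4/25→7/25; 1/5+21/100→41/100; 7/25+31/100→59/100; 41/100+59/100→1. L = 61/25 ≈ 2.4400.
Efficiency = H/L = 2.4038/2.4400 = 98.5%.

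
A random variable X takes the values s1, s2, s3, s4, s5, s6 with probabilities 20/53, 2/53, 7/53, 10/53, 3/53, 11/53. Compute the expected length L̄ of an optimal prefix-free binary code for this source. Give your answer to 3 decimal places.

Repeatedly combine the two least-probable nodes; the expected code length is the sum of the merged weights.
merge 2/53 + 3/53 → 5/53
merge 5/53 + 7/53 → 12/53
merge 10/53 + 11/53 → 21/53
merge 12/53 + 20/53 → 32/53
merge 21/53 + 32/53 → 1
L = 5/53 + 12/53 + 21/53 + 32/53 + 1 = 123/53 ≈ 2.321 bits/symbol.

2.321 bits/symbol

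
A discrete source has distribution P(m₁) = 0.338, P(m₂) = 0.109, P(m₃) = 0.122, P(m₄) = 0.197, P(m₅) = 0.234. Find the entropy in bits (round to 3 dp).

2.200 bits

H = −Σ pᵢ log₂ pᵢ.
−0.338·log₂(0.338) = 0.5289
−0.109·log₂(0.109) = 0.3485
−0.122·log₂(0.122) = 0.3703
−0.197·log₂(0.197) = 0.4617
−0.234·log₂(0.234) = 0.4903
Sum ≈ 2.1998 → 2.200 bits.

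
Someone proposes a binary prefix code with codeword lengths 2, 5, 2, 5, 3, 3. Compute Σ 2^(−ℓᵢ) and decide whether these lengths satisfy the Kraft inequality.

0.8125; yes

With common denominator 2^5 = 32: Σ 2^(−ℓᵢ) = 8/32 + 1/32 + 8/32 + 1/32 + 4/32 + 4/32 = 26/32 = 0.8125.
Kraft's inequality requires Σ ≤ 1; here Σ = 0.8125 ≤ 1, so such a prefix code exists.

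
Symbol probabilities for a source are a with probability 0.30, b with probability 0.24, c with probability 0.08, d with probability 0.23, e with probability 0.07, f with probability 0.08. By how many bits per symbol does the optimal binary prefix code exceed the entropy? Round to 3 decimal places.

0.026 bits

Entropy H = −Σ p log₂ p ≈ 2.3545 bits.
Huffman merges: 7/100+2/25→3/20; 2/25+3/20→23/100; 23/100+23/100→23/50; 6/25+3/10→27/50; 23/50+27/50→1. L = 119/50 ≈ 2.3800.
L − H = 2.3800 − 2.3545 = 0.026 bits.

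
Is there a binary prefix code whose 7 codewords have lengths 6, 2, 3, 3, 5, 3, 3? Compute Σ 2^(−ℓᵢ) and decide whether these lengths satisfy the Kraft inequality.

0.796875; yes

With common denominator 2^6 = 64: Σ 2^(−ℓᵢ) = 1/64 + 16/64 + 8/64 + 8/64 + 2/64 + 8/64 + 8/64 = 51/64 = 0.796875.
Kraft's inequality requires Σ ≤ 1; here Σ = 0.796875 ≤ 1, so such a prefix code exists.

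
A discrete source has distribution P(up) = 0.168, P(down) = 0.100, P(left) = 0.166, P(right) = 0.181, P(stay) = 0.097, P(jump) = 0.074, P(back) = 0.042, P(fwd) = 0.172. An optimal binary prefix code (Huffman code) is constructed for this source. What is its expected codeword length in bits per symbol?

Repeatedly combine the two least-probable nodes; the expected code length is the sum of the merged weights.
merge 21/500 + 37/500 → 29/250
merge 97/1000 + 1/10 → 197/1000
merge 29/250 + 83/500 → 141/500
merge 21/125 + 43/250 → 17/50
merge 181/1000 + 197/1000 → 189/500
merge 141/500 + 17/50 → 311/500
merge 189/500 + 311/500 → 1
L = 29/250 + 197/1000 + 141/500 + 17/50 + 189/500 + 311/500 + 1 = 587/200 = 2.935 bits/symbol.

2.935 bits/symbol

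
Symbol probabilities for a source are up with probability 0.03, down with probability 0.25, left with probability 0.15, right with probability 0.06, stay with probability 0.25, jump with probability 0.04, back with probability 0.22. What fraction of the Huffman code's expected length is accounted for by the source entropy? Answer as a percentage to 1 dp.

99.7%

Entropy H = −Σ p log₂ p ≈ 2.4722 bits.
Huffman merges: 3/100+1/25→7/100; 3/50+7/100→13/100; 13/100+3/20→7/25; 11/50+1/4→47/100; 1/4+7/25→53/100; 47/100+53/100→1. L = 62/25 ≈ 2.4800.
Efficiency = H/L = 2.4722/2.4800 = 99.7%.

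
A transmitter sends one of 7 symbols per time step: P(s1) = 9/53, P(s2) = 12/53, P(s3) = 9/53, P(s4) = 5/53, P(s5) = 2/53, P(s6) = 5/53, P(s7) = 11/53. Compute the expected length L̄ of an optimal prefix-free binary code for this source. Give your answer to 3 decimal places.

Repeatedly combine the two least-probable nodes; the expected code length is the sum of the merged weights.
merge 2/53 + 5/53 → 7/53
merge 5/53 + 7/53 → 12/53
merge 9/53 + 9/53 → 18/53
merge 11/53 + 12/53 → 23/53
merge 12/53 + 18/53 → 30/53
merge 23/53 + 30/53 → 1
L = 7/53 + 12/53 + 18/53 + 23/53 + 30/53 + 1 = 143/53 ≈ 2.698 bits/symbol.

2.698 bits/symbol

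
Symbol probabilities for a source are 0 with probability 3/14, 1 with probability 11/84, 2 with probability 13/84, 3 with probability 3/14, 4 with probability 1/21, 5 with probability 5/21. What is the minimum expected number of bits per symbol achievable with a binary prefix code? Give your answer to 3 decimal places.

Repeatedly combine the two least-probable nodes; the expected code length is the sum of the merged weights.
merge 1/21 + 11/84 → 5/28
merge 13/84 + 5/28 → 1/3
merge 3/14 + 3/14 → 3/7
merge 5/21 + 1/3 → 4/7
merge 3/7 + 4/7 → 1
L = 5/28 + 1/3 + 3/7 + 4/7 + 1 = 211/84 ≈ 2.512 bits/symbol.

2.512 bits/symbol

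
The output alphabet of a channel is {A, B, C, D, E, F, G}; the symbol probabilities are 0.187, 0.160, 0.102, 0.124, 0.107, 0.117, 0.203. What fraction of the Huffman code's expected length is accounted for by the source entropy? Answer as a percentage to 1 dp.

Entropy H = −Σ p log₂ p ≈ 2.7589 bits.
Huffman merges: 51/500+107/1000→209/1000; 117/1000+31/250→241/1000; 4/25+187/1000→347/1000; 203/1000+209/1000→103/250; 241/1000+347/1000→147/250; 103/250+147/250→1. L = 2797/1000 ≈ 2.7970.
Efficiency = H/L = 2.7589/2.7970 = 98.6%.

98.6%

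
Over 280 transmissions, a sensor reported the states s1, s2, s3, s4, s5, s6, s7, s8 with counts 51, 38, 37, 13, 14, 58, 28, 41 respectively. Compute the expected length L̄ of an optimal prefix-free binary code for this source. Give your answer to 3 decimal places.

2.889 bits/symbol

Probabilities are the counts divided by 280.
Repeatedly combine the two least-probable nodes; the expected code length is the sum of the merged weights.
merge 13/280 + 1/20 → 27/280
merge 27/280 + 1/10 → 11/56
merge 37/280 + 19/140 → 15/56
merge 41/280 + 51/280 → 23/70
merge 11/56 + 29/140 → 113/280
merge 15/56 + 23/70 → 167/280
merge 113/280 + 167/280 → 1
L = 27/280 + 11/56 + 15/56 + 23/70 + 113/280 + 167/280 + 1 = 809/280 ≈ 2.889 bits/symbol.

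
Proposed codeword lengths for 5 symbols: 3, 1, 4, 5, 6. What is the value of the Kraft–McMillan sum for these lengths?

With common denominator 2^6 = 64: Σ 2^(−ℓᵢ) = 8/64 + 32/64 + 4/64 + 2/64 + 1/64 = 47/64 = 0.734375.

0.734375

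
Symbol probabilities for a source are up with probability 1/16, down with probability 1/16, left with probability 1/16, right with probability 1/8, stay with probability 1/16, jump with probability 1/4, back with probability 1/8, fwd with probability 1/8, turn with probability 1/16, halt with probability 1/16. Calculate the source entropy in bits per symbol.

3.125 bits

Each probability is a power of 1/2, so log₂(1/p) is an integer.
H = Σ p·log₂(1/p) = 1/16·4 + 1/16·4 + 1/16·4 + 1/8·3 + 1/16·4 + 1/4·2 + 1/8·3 + 1/8·3 + 1/16·4 + 1/16·4 = 3.125 bits.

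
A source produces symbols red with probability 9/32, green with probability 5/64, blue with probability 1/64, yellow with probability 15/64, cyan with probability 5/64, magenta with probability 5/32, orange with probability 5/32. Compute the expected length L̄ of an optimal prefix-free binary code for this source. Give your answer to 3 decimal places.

Repeatedly combine the two least-probable nodes; the expected code length is the sum of the merged weights.
merge 1/64 + 5/64 → 3/32
merge 5/64 + 3/32 → 11/64
merge 5/32 + 5/32 → 5/16
merge 11/64 + 15/64 → 13/32
merge 9/32 + 5/16 → 19/32
merge 13/32 + 19/32 → 1
L = 3/32 + 11/64 + 5/16 + 13/32 + 19/32 + 1 = 165/64 ≈ 2.578 bits/symbol.

2.578 bits/symbol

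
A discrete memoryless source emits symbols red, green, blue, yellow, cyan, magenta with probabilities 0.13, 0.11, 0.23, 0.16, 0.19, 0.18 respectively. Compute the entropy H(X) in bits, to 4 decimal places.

2.5441 bits

H = −Σ pᵢ log₂ pᵢ.
−0.13·log₂(0.13) = 0.3826
−0.11·log₂(0.11) = 0.3503
−0.23·log₂(0.23) = 0.4877
−0.16·log₂(0.16) = 0.4230
−0.19·log₂(0.19) = 0.4552
−0.18·log₂(0.18) = 0.4453
Sum ≈ 2.5441 → 2.5441 bits.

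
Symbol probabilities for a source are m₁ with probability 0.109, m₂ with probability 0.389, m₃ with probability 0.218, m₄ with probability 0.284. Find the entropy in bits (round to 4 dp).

1.8732 bits

H = −Σ pᵢ log₂ pᵢ.
−0.109·log₂(0.109) = 0.3485
−0.389·log₂(0.389) = 0.5299
−0.218·log₂(0.218) = 0.4791
−0.284·log₂(0.284) = 0.5158
Sum ≈ 1.8732 → 1.8732 bits.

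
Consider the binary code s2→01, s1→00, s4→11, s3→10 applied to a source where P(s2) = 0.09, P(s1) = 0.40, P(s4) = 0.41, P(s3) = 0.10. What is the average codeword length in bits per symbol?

L̄ = Σ pᵢ·ℓᵢ = 0.09·2 + 0.40·2 + 0.41·2 + 0.10·2 = 2 bits/symbol.

2 bits/symbol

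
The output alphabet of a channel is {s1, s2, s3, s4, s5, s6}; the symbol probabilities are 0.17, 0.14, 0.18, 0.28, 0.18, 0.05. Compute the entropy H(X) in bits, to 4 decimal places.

2.4526 bits

H = −Σ pᵢ log₂ pᵢ.
−0.17·log₂(0.17) = 0.4346
−0.14·log₂(0.14) = 0.3971
−0.18·log₂(0.18) = 0.4453
−0.28·log₂(0.28) = 0.5142
−0.18·log₂(0.18) = 0.4453
−0.05·log₂(0.05) = 0.2161
Sum ≈ 2.4526 → 2.4526 bits.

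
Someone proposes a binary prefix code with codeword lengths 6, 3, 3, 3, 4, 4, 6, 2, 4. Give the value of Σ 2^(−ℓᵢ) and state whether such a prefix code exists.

0.84375; yes

With common denominator 2^6 = 64: Σ 2^(−ℓᵢ) = 1/64 + 8/64 + 8/64 + 8/64 + 4/64 + 4/64 + 1/64 + 16/64 + 4/64 = 54/64 = 0.84375.
Kraft's inequality requires Σ ≤ 1; here Σ = 0.84375 ≤ 1, so such a prefix code exists.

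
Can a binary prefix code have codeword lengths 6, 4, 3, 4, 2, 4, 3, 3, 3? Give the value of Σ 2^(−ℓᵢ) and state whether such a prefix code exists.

With common denominator 2^6 = 64: Σ 2^(−ℓᵢ) = 1/64 + 4/64 + 8/64 + 4/64 + 16/64 + 4/64 + 8/64 + 8/64 + 8/64 = 61/64 = 0.953125.
Kraft's inequality requires Σ ≤ 1; here Σ = 0.953125 ≤ 1, so such a prefix code exists.

0.953125; yes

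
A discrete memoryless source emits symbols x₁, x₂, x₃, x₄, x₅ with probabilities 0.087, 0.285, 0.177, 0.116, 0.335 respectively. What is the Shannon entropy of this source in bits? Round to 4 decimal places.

H = −Σ pᵢ log₂ pᵢ.
−0.087·log₂(0.087) = 0.3065
−0.285·log₂(0.285) = 0.5161
−0.177·log₂(0.177) = 0.4422
−0.116·log₂(0.116) = 0.3605
−0.335·log₂(0.335) = 0.5286
Sum ≈ 2.1538 → 2.1538 bits.

2.1538 bits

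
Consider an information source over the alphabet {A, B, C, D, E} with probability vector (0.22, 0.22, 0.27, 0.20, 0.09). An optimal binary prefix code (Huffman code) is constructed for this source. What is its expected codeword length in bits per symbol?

Repeatedly combine the two least-probable nodes; the expected code length is the sum of the merged weights.
merge 9/100 + 1/5 → 29/100
merge 11/50 + 11/50 → 11/25
merge 27/100 + 29/100 → 14/25
merge 11/25 + 14/25 → 1
L = 29/100 + 11/25 + 14/25 + 1 = 229/100 = 2.29 bits/symbol.

2.29 bits/symbol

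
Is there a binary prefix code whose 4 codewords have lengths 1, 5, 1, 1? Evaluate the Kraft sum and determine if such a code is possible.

1.53125; no

With common denominator 2^5 = 32: Σ 2^(−ℓᵢ) = 16/32 + 1/32 + 16/32 + 16/32 = 49/32 = 1.53125.
Kraft's inequality requires Σ ≤ 1; here Σ = 1.53125 > 1, so no such prefix code exists.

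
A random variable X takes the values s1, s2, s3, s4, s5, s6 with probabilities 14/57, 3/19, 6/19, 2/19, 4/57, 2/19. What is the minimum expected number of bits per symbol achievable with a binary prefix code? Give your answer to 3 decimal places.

2.439 bits/symbol

Repeatedly combine the two least-probable nodes; the expected code length is the sum of the merged weights.
merge 4/57 + 2/19 → 10/57
merge 2/19 + 3/19 → 5/19
merge 10/57 + 14/57 → 8/19
merge 5/19 + 6/19 → 11/19
merge 8/19 + 11/19 → 1
L = 10/57 + 5/19 + 8/19 + 11/19 + 1 = 139/57 ≈ 2.439 bits/symbol.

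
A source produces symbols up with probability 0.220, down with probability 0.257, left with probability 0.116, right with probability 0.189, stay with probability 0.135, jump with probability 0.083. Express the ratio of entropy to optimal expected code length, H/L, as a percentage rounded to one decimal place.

Entropy H = −Σ p log₂ p ≈ 2.4872 bits.
Huffman merges: 83/1000+29/250→199/1000; 27/200+189/1000→81/250; 199/1000+11/50→419/1000; 257/1000+81/250→581/1000; 419/1000+581/1000→1. L = 2523/1000 ≈ 2.5230.
Efficiency = H/L = 2.4872/2.5230 = 98.6%.

98.6%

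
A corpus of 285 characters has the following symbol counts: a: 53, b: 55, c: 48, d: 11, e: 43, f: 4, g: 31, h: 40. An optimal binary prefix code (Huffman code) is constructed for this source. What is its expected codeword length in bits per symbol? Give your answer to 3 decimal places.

2.835 bits/symbol

Probabilities are the counts divided by 285.
Repeatedly combine the two least-probable nodes; the expected code length is the sum of the merged weights.
merge 4/285 + 11/285 → 1/19
merge 1/19 + 31/285 → 46/285
merge 8/57 + 43/285 → 83/285
merge 46/285 + 16/95 → 94/285
merge 53/285 + 11/57 → 36/95
merge 83/285 + 94/285 → 59/95
merge 36/95 + 59/95 → 1
L = 1/19 + 46/285 + 83/285 + 94/285 + 36/95 + 59/95 + 1 = 808/285 ≈ 2.835 bits/symbol.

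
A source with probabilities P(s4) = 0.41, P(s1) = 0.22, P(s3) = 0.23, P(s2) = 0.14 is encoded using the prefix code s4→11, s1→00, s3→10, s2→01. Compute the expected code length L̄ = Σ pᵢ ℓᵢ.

2 bits/symbol

L̄ = Σ pᵢ·ℓᵢ = 0.41·2 + 0.22·2 + 0.23·2 + 0.14·2 = 2 bits/symbol.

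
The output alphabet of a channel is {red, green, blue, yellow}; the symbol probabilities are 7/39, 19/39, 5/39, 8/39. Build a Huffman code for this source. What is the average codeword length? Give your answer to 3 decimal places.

1.821 bits/symbol

Repeatedly combine the two least-probable nodes; the expected code length is the sum of the merged weights.
merge 5/39 + 7/39 → 4/13
merge 8/39 + 4/13 → 20/39
merge 19/39 + 20/39 → 1
L = 4/13 + 20/39 + 1 = 71/39 ≈ 1.821 bits/symbol.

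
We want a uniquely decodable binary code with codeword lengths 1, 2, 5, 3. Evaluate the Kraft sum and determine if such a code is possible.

0.90625; yes

With common denominator 2^5 = 32: Σ 2^(−ℓᵢ) = 16/32 + 8/32 + 1/32 + 4/32 = 29/32 = 0.90625.
Kraft's inequality requires Σ ≤ 1; here Σ = 0.90625 ≤ 1, so such a prefix code exists.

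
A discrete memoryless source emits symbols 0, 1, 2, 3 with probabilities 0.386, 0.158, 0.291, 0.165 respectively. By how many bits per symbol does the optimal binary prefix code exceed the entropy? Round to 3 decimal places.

Entropy H = −Σ p log₂ p ≈ 1.8979 bits.
Huffman merges: 79/500+33/200→323/1000; 291/1000+323/1000→307/500; 193/500+307/500→1. L = 1937/1000 ≈ 1.9370.
L − H = 1.9370 − 1.8979 = 0.039 bits.

0.039 bits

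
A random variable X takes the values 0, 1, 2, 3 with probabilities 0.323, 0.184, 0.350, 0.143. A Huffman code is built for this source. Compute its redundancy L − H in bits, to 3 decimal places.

Entropy H = −Σ p log₂ p ≈ 1.9073 bits.
Huffman merges: 143/1000+23/125→327/1000; 323/1000+327/1000→13/20; 7/20+13/20→1. L = 1977/1000 ≈ 1.9770.
L − H = 1.9770 − 1.9073 = 0.070 bits.

0.070 bits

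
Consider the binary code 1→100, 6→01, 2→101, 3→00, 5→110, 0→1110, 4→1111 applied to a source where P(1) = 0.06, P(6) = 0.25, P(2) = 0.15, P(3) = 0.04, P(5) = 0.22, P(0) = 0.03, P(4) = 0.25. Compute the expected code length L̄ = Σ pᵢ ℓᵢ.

L̄ = Σ pᵢ·ℓᵢ = 0.06·3 + 0.25·2 + 0.15·3 + 0.04·2 + 0.22·3 + 0.03·4 + 0.25·4 = 2.99 bits/symbol.

2.99 bits/symbol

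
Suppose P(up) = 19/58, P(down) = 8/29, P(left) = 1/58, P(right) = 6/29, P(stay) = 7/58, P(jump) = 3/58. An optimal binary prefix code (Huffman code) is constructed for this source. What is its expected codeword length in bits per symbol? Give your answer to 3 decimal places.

Repeatedly combine the two least-probable nodes; the expected code length is the sum of the merged weights.
merge 1/58 + 3/58 → 2/29
merge 2/29 + 7/58 → 11/58
merge 11/58 + 6/29 → 23/58
merge 8/29 + 19/58 → 35/58
merge 23/58 + 35/58 → 1
L = 2/29 + 11/58 + 23/58 + 35/58 + 1 = 131/58 ≈ 2.259 bits/symbol.

2.259 bits/symbol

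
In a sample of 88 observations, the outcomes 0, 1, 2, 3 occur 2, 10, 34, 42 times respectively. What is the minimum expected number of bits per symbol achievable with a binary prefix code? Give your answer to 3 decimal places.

1.659 bits/symbol

Probabilities are the counts divided by 88.
Repeatedly combine the two least-probable nodes; the expected code length is the sum of the merged weights.
merge 1/44 + 5/44 → 3/22
merge 3/22 + 17/44 → 23/44
merge 21/44 + 23/44 → 1
L = 3/22 + 23/44 + 1 = 73/44 ≈ 1.659 bits/symbol.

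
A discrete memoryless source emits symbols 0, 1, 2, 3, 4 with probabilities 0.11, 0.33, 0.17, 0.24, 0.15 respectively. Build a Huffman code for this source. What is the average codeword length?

2.26 bits/symbol

Repeatedly combine the two least-probable nodes; the expected code length is the sum of the merged weights.
merge 11/100 + 3/20 → 13/50
merge 17/100 + 6/25 → 41/100
merge 13/50 + 33/100 → 59/100
merge 41/100 + 59/100 → 1
L = 13/50 + 41/100 + 59/100 + 1 = 113/50 = 2.26 bits/symbol.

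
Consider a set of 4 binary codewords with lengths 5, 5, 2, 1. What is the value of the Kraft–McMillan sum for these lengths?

With common denominator 2^5 = 32: Σ 2^(−ℓᵢ) = 1/32 + 1/32 + 8/32 + 16/32 = 26/32 = 0.8125.

0.8125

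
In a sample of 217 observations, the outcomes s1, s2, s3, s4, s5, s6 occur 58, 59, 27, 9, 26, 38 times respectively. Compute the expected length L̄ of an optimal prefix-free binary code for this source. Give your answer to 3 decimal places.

2.447 bits/symbol

Probabilities are the counts divided by 217.
Repeatedly combine the two least-probable nodes; the expected code length is the sum of the merged weights.
merge 9/217 + 26/217 → 5/31
merge 27/217 + 5/31 → 2/7
merge 38/217 + 58/217 → 96/217
merge 59/217 + 2/7 → 121/217
merge 96/217 + 121/217 → 1
L = 5/31 + 2/7 + 96/217 + 121/217 + 1 = 531/217 ≈ 2.447 bits/symbol.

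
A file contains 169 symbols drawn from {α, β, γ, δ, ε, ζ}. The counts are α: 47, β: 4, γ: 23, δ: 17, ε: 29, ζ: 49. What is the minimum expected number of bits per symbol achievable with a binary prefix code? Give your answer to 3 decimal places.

2.385 bits/symbol

Probabilities are the counts divided by 169.
Repeatedly combine the two least-probable nodes; the expected code length is the sum of the merged weights.
merge 4/169 + 17/169 → 21/169
merge 21/169 + 23/169 → 44/169
merge 29/169 + 44/169 → 73/169
merge 47/169 + 49/169 → 96/169
merge 73/169 + 96/169 → 1
L = 21/169 + 44/169 + 73/169 + 96/169 + 1 = 31/13 ≈ 2.385 bits/symbol.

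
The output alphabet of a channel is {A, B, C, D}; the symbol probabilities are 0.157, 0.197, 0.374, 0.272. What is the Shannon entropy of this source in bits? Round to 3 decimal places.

1.923 bits

H = −Σ pᵢ log₂ pᵢ.
−0.157·log₂(0.157) = 0.4194
−0.197·log₂(0.197) = 0.4617
−0.374·log₂(0.374) = 0.5307
−0.272·log₂(0.272) = 0.5109
Sum ≈ 1.9227 → 1.923 bits.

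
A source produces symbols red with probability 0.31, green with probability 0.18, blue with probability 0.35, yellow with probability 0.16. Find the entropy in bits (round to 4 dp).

H = −Σ pᵢ log₂ pᵢ.
−0.31·log₂(0.31) = 0.5238
−0.18·log₂(0.18) = 0.4453
−0.35·log₂(0.35) = 0.5301
−0.16·log₂(0.16) = 0.4230
Sum ≈ 1.9222 → 1.9222 bits.

1.9222 bits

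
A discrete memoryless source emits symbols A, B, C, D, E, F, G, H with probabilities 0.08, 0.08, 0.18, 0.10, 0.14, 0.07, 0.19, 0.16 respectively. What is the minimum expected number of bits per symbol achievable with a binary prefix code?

2.96 bits/symbol

Repeatedly combine the two least-probable nodes; the expected code length is the sum of the merged weights.
merge 7/100 + 2/25 → 3/20
merge 2/25 + 1/10 → 9/50
merge 7/50 + 3/20 → 29/100
merge 4/25 + 9/50 → 17/50
merge 9/50 + 19/100 → 37/100
merge 29/100 + 17/50 → 63/100
merge 37/100 + 63/100 → 1
L = 3/20 + 9/50 + 29/100 + 17/50 + 37/100 + 63/100 + 1 = 74/25 = 2.96 bits/symbol.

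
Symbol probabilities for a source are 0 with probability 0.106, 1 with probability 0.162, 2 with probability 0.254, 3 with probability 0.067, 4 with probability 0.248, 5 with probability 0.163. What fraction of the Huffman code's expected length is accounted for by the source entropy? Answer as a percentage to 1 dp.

98.4%

Entropy H = −Σ p log₂ p ≈ 2.4575 bits.
Huffman merges: 67/1000+53/500→173/1000; 81/500+163/1000→13/40; 173/1000+31/125→421/1000; 127/500+13/40→579/1000; 421/1000+579/1000→1. L = 1249/500 ≈ 2.4980.
Efficiency = H/L = 2.4575/2.4980 = 98.4%.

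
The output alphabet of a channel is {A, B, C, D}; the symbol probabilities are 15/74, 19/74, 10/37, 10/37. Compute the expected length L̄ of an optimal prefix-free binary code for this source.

Repeatedly combine the two least-probable nodes; the expected code length is the sum of the merged weights.
merge 15/74 + 19/74 → 17/37
merge 10/37 + 10/37 → 20/37
merge 17/37 + 20/37 → 1
L = 17/37 + 20/37 + 1 = 2 bits/symbol.

2 bits/symbol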